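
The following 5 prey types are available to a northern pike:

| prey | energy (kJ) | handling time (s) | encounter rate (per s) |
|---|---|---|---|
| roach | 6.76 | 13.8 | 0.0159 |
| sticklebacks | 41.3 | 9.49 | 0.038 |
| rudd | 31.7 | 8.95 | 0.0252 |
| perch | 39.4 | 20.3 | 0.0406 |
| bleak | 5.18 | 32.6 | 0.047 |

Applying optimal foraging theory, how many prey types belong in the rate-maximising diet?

3

Rank by E/h (kJ/s): sticklebacks 4.35, rudd 3.54, perch 1.94, roach 0.49, bleak 0.159. Include each in turn until the next type's E/h falls below the running intake rate.
Rate on top 1: 1.153. rudd: 3.54 > 1.153 → include.
Rate on top 2: 1.493. perch: 1.94 > 1.493 → include.
Rate on top 3: 1.646. roach: 0.49 < 1.646 → exclude; stop.
Optimal diet: sticklebacks, rudd, perch — 3 of 5 types.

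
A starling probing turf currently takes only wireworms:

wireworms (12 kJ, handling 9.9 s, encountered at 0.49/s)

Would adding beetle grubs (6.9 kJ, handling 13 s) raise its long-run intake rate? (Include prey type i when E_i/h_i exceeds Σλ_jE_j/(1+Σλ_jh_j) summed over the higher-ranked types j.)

On wireworms alone, R = ΣλE/(1+Σλh) = 5.88/5.851 = 1.005 kJ/s.
beetle grubs: E/h = 6.9/13 = 0.5308 kJ/s.
0.5308 < 1.005, so adding beetle grubs would lower the average — exclude it.

No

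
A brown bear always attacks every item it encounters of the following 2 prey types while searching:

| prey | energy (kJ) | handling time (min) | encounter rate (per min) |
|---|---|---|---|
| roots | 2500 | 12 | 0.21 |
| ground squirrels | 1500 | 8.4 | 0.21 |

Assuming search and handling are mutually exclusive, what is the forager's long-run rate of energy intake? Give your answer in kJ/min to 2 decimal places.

158.97 kJ/min

R = (0.21×2500 + 0.21×1500) / (1 + 0.21×12 + 0.21×8.4) = 840/5.284 = 159 kJ/min.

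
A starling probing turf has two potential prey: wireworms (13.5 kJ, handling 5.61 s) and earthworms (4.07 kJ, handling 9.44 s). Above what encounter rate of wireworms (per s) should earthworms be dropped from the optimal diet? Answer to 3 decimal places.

The zero-one rule: include earthworms iff E₂/h₂ > λE₁/(1+λh₁). Equality gives the switch point.
λE₁h₂ = E₂ + λE₂h₁ ⇒ λ = E₂/(E₁h₂ − E₂h₁) = 4.07/(127.4 − 22.83) = 0.03891 per s.

0.039 per s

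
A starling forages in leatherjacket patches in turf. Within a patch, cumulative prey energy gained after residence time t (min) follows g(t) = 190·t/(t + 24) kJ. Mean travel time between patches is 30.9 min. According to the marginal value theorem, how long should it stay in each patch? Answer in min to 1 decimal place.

27.2 min

By the marginal value theorem, leave when the instantaneous gain rate g'(t) equals the habitat-wide average g(t)/(T + t).
g'(t) = 190·24/(t + 24)². Setting 190·24/(t+24)² = 190t/[(t+24)(30.9+t)] gives 24(30.9+t) = t(t+24), so t² = 24×30.9 = 741.6.
t* = √741.6 = 27.23 min.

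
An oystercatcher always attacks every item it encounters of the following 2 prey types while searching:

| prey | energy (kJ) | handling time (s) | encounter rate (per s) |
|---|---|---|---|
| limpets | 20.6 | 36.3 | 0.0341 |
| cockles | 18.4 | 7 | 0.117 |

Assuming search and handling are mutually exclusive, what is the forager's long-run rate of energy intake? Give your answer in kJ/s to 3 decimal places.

R = (0.0341×20.6 + 0.117×18.4) / (1 + 0.0341×36.3 + 0.117×7) = 2.855/3.057 = 0.9341 kJ/s.

0.934 kJ/s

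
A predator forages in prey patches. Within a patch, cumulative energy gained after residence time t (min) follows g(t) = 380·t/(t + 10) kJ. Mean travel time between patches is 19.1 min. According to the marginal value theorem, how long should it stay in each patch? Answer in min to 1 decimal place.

By the marginal value theorem, leave when the instantaneous gain rate g'(t) equals the habitat-wide average g(t)/(T + t).
g'(t) = 380·10/(t + 10)². Setting 380·10/(t+10)² = 380t/[(t+10)(19.1+t)] gives 10(19.1+t) = t(t+10), so t² = 10×19.1 = 191.
t* = √191 = 13.82 min.

13.8 min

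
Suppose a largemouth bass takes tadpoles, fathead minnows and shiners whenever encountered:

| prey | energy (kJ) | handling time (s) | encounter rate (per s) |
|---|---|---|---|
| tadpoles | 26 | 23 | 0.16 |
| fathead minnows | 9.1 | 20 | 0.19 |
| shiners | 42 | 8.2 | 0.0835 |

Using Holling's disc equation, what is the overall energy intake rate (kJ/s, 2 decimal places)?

R = (0.16×26 + 0.19×9.1 + 0.0835×42) / (1 + 0.16×23 + 0.19×20 + 0.0835×8.2) = 9.396/9.165 = 1.025 kJ/s.

1.03 kJ/s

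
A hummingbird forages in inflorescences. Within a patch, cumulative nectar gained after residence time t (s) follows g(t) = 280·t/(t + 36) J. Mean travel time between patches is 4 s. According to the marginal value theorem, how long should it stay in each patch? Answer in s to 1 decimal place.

12.0 s

Optimal t* satisfies g'(t*) = g(t*)/(T + t*).
g'(t) = 280·36/(t + 36)². Setting 280·36/(t+36)² = 280t/[(t+36)(4+t)] gives 36(4+t) = t(t+36), so t² = 36×4 = 144.
t* = √144 = 12 s.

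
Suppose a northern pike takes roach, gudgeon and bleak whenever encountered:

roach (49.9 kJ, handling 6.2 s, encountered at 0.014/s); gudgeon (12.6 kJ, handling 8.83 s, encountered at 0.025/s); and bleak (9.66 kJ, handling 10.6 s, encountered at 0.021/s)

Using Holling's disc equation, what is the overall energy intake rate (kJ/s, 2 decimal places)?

0.79 kJ/s

Energy encountered per unit search time: 0.014×49.9 + 0.025×12.6 + 0.021×9.66 = 1.216 kJ/s.
Handling time per unit search time: 0.014×6.2 + 0.025×8.83 + 0.021×10.6 = 0.5301.
Rate = 1.216/(1 + 0.5301) = 0.795 kJ/s.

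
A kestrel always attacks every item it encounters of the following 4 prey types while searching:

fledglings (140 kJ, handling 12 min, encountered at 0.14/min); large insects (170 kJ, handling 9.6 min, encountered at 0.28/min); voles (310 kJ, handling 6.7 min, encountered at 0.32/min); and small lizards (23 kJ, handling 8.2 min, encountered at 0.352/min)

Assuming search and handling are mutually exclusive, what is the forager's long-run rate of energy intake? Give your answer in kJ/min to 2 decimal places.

R = (0.14×140 + 0.28×170 + 0.32×310 + 0.352×23) / (1 + 0.14×12 + 0.28×9.6 + 0.32×6.7 + 0.352×8.2) = 174.5/10.4 = 16.78 kJ/min.

16.78 kJ/min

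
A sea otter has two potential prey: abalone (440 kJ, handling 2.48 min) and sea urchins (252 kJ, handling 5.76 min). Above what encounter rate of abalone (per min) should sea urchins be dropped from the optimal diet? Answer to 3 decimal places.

At the threshold, the rate on abalone alone equals the profitability of sea urchins: λ·440/(1 + λ·2.48) = 252/5.76 = 43.75.
Rearranging, λ(440 − 43.75×2.48) = 43.75, so λ = 43.75/331.5 = 0.132 per min.

0.132 per min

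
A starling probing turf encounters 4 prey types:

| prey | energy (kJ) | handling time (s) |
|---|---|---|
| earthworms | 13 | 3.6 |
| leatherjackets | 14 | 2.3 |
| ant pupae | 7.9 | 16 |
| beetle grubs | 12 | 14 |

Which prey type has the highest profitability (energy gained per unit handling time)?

Profitability E/h (kJ/s): earthworms = 13/3.6 = 3.61, leatherjackets = 14/2.3 = 6.09, ant pupae = 7.9/16 = 0.494, beetle grubs = 12/14 = 0.857.
Ranked: leatherjackets > earthworms > beetle grubs > ant pupae.

leatherjackets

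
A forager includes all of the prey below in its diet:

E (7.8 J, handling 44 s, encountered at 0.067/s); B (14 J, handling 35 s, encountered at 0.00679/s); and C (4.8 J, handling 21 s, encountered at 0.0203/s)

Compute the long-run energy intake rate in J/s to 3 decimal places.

0.155 J/s

Energy encountered per unit search time: 0.067×7.8 + 0.00679×14 + 0.0203×4.8 = 0.7151 J/s.
Handling time per unit search time: 0.067×44 + 0.00679×35 + 0.0203×21 = 3.612.
Rate = 0.7151/(1 + 3.612) = 0.1551 J/s.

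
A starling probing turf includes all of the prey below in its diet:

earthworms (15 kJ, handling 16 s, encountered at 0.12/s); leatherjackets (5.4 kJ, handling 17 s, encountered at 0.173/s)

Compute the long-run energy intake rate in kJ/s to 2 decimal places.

0.47 kJ/s

R = (0.12×15 + 0.173×5.4) / (1 + 0.12×16 + 0.173×17) = 2.734/5.861 = 0.4665 kJ/s.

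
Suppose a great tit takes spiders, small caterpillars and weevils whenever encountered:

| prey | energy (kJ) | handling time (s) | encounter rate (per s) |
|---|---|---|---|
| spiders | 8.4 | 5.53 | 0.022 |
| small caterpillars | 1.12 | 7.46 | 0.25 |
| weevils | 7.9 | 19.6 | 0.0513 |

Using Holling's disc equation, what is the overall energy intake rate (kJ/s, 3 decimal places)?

0.218 kJ/s

R = (0.022×8.4 + 0.25×1.12 + 0.0513×7.9) / (1 + 0.022×5.53 + 0.25×7.46 + 0.0513×19.6) = 0.8701/3.992 = 0.2179 kJ/s.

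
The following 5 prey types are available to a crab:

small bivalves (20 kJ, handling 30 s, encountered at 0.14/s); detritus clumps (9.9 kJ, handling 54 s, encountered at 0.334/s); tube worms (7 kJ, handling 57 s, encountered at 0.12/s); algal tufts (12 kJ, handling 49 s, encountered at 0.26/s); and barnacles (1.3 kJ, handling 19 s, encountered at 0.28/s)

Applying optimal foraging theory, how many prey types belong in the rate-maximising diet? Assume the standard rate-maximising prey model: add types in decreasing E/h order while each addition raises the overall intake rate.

1

Rank by E/h (kJ/s): small bivalves 0.667, algal tufts 0.245, detritus clumps 0.183, tube worms 0.123, barnacles 0.0684. Include each in turn until the next type's E/h falls below the running intake rate.
Rate on top 1: 0.5385. algal tufts: 0.245 < 0.5385 → exclude; stop.
Optimal diet: small bivalves — 1 of 5 types.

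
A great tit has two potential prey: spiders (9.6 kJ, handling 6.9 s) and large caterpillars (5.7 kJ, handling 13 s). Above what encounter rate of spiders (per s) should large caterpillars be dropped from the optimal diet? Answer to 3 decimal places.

0.067 per s

At the threshold, the rate on spiders alone equals the profitability of large caterpillars: λ·9.6/(1 + λ·6.9) = 5.7/13 = 0.4385.
Rearranging, λ(9.6 − 0.4385×6.9) = 0.4385, so λ = 0.4385/6.575 = 0.06669 per s.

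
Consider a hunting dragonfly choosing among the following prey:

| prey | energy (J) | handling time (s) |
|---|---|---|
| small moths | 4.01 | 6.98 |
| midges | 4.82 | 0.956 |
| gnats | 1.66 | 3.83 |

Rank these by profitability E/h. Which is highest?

midges

Profitability E/h (J/s): small moths = 4.01/6.98 = 0.574, midges = 4.82/0.956 = 5.04, gnats = 1.66/3.83 = 0.433.
Ranked: midges > small moths > gnats.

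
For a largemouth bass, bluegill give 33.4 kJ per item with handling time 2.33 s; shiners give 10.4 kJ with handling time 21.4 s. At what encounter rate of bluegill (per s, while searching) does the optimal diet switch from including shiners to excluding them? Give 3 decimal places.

0.015 per s

At the threshold, the rate on bluegill alone equals the profitability of shiners: λ·33.4/(1 + λ·2.33) = 10.4/21.4 = 0.486.
Rearranging, λ(33.4 − 0.486×2.33) = 0.486, so λ = 0.486/32.27 = 0.01506 per s.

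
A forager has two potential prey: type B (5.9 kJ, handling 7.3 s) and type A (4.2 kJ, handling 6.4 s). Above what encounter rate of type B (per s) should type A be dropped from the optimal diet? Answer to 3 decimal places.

0.592 per s

The zero-one rule: include type A iff E₂/h₂ > λE₁/(1+λh₁). Equality gives the switch point.
λE₁h₂ = E₂ + λE₂h₁ ⇒ λ = E₂/(E₁h₂ − E₂h₁) = 4.2/(37.76 − 30.66) = 0.5915 per s.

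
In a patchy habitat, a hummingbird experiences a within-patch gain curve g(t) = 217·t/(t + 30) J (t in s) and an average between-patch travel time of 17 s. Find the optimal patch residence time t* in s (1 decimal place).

Maximise g(t)/(T+t): set derivative to zero → g'(t)(T+t) = g(t).
g'(t) = 217·30/(t + 30)². Setting 217·30/(t+30)² = 217t/[(t+30)(17+t)] gives 30(17+t) = t(t+30), so t² = 30×17 = 510.
t* = √510 = 22.58 s.

22.6 s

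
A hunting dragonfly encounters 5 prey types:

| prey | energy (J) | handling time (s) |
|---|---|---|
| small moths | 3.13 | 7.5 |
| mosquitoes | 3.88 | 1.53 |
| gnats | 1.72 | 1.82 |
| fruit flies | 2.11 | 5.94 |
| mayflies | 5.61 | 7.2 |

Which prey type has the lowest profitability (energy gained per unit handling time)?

fruit flies

In descending order of E/h:
mosquitoes: 3.88/1.53 = 2.54 J/s
gnats: 1.72/1.82 = 0.945 J/s
mayflies: 5.61/7.2 = 0.779 J/s
small moths: 3.13/7.5 = 0.417 J/s
fruit flies: 2.11/5.94 = 0.355 J/s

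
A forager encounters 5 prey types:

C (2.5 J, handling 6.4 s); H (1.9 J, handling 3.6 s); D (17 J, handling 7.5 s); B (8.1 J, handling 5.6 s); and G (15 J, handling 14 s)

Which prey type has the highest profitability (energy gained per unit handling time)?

D

In descending order of E/h:
D: 17/7.5 = 2.27 J/s
B: 8.1/5.6 = 1.45 J/s
G: 15/14 = 1.07 J/s
H: 1.9/3.6 = 0.528 J/s
C: 2.5/6.4 = 0.391 J/s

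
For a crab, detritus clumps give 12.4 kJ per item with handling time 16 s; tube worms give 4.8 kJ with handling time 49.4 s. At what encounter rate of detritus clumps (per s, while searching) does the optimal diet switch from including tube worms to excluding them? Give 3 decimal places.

0.009 per s

Drop tube worms once their profitability E₂/h₂ falls below the rate achievable on detritus clumps alone: E₂/h₂ = λE₁/(1 + λh₁).
Solve for λ: λE₁h₂ = E₂(1 + λh₁) → λ(E₁h₂ − E₂h₁) = E₂ → λ = E₂/(E₁h₂ − E₂h₁).
λ = 4.8/(12.4×49.4 − 4.8×16) = 4.8/535.8 = 0.008959 per s.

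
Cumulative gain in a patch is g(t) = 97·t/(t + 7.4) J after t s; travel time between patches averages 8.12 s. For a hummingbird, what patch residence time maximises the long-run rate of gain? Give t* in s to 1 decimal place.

Maximise g(t)/(T+t): set derivative to zero → g'(t)(T+t) = g(t).
g'(t) = 97·7.4/(t + 7.4)². Setting 97·7.4/(t+7.4)² = 97t/[(t+7.4)(8.12+t)] gives 7.4(8.12+t) = t(t+7.4), so t² = 7.4×8.12 = 60.09.
t* = √60.09 = 7.752 s.

7.8 s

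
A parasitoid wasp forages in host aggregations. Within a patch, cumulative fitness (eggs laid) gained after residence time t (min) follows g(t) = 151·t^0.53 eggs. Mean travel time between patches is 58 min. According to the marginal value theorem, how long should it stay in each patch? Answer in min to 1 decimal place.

Optimal t* satisfies g'(t*) = g(t*)/(T + t*).
g'(t) = 0.53·151·t^-0.47. Setting 0.53·151·t^-0.47 = 151·t^0.53/(58+t) gives 0.53(58+t) = t, so 0.47·t = 0.53×58.
t* = 0.53×58/0.47 = 65.4 min.

65.4 min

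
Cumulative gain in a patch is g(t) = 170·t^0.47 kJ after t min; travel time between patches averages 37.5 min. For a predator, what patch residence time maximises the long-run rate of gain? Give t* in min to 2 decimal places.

Maximise g(t)/(T+t): set derivative to zero → g'(t)(T+t) = g(t).
g'(t) = 0.47·170·t^-0.53. Setting 0.47·170·t^-0.53 = 170·t^0.47/(37.5+t) gives 0.47(37.5+t) = t, so 0.53·t = 0.47×37.5.
t* = 0.47×37.5/0.53 = 33.25 min.

33.25 min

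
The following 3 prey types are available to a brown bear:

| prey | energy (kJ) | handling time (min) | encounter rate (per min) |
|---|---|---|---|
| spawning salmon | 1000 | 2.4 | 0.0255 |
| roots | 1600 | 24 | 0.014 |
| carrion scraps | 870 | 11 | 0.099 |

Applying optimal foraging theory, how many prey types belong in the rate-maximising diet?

E/h in descending order: spawning salmon 417, carrion scraps 79.1, roots 66.7 kJ/min. The optimal diet is the largest prefix of this list for which every included type satisfies E_i/h_i > R on the types above it.
Rate on top 1: 24.03. carrion scraps: 79.1 > 24.03 → include.
Rate on top 2: 51.92. roots: 66.7 > 51.92 → include.
Optimal diet: spawning salmon, carrion scraps, roots — 3 of 3 types.

3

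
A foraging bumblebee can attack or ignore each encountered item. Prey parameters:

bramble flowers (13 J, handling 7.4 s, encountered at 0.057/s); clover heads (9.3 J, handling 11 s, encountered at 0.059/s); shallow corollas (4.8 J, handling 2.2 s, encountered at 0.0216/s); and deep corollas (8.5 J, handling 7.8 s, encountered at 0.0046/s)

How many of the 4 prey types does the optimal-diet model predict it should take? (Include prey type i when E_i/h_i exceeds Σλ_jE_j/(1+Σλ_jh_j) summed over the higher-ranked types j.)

4

Rank by E/h (J/s): shallow corollas 2.18, bramble flowers 1.76, deep corollas 1.09, clover heads 0.845. Include each in turn until the next type's E/h falls below the running intake rate.
Rate on top 1: 0.09898. bramble flowers: 1.76 > 0.09898 → include.
Rate on top 2: 0.5749. deep corollas: 1.09 > 0.5749 → include.
Rate on top 3: 0.5872. clover heads: 0.845 > 0.5872 → include.
Optimal diet: shallow corollas, bramble flowers, deep corollas, clover heads — 4 of 4 types.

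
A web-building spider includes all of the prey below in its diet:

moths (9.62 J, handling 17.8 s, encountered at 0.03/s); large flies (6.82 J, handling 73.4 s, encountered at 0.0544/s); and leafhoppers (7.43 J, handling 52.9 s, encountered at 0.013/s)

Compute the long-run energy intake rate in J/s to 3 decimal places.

0.122 J/s

Energy encountered per unit search time: 0.03×9.62 + 0.0544×6.82 + 0.013×7.43 = 0.7562 J/s.
Handling time per unit search time: 0.03×17.8 + 0.0544×73.4 + 0.013×52.9 = 5.215.
Rate = 0.7562/(1 + 5.215) = 0.1217 J/s.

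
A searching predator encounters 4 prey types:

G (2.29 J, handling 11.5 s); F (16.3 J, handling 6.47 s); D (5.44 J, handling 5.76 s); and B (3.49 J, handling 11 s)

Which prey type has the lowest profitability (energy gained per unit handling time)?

G

In descending order of E/h:
F: 16.3/6.47 = 2.52 J/s
D: 5.44/5.76 = 0.944 J/s
B: 3.49/11 = 0.317 J/s
G: 2.29/11.5 = 0.199 J/s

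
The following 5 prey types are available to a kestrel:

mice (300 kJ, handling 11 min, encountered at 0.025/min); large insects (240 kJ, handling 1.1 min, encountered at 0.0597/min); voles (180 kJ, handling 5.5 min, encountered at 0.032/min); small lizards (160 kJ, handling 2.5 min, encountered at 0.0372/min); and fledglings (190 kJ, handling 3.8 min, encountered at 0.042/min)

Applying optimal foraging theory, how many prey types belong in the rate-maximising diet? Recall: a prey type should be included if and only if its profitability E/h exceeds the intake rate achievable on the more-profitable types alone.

Rank by E/h (kJ/min): large insects 218, small lizards 64, fledglings 50, voles 32.7, mice 27.3. Include each in turn until the next type's E/h falls below the running intake rate.
Rate on top 1: 13.45. small lizards: 64 > 13.45 → include.
Rate on top 2: 17.5. fledglings: 50 > 17.5 → include.
Rate on top 3: 21.44. voles: 32.7 > 21.44 → include.
Rate on top 4: 22.77. mice: 27.3 > 22.77 → include.
Optimal diet: large insects, small lizards, fledglings, voles, mice — 5 of 5 types.

5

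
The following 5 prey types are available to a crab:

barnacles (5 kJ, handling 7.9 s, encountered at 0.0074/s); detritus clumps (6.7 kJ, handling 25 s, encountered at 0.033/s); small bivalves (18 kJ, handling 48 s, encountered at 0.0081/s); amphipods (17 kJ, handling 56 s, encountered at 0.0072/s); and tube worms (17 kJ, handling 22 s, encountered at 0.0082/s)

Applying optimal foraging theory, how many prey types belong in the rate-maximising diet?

E/h in descending order: tube worms 0.773, barnacles 0.633, small bivalves 0.375, amphipods 0.304, detritus clumps 0.268 kJ/s. The optimal diet is the largest prefix of this list for which every included type satisfies E_i/h_i > R on the types above it.
Rate on top 1: 0.1181. barnacles: 0.633 > 0.1181 → include.
Rate on top 2: 0.1424. small bivalves: 0.375 > 0.1424 → include.
Rate on top 3: 0.198. amphipods: 0.304 > 0.198 → include.
Rate on top 4: 0.2189. detritus clumps: 0.268 > 0.2189 → include.
Optimal diet: tube worms, barnacles, small bivalves, amphipods, detritus clumps — 5 of 5 types.

5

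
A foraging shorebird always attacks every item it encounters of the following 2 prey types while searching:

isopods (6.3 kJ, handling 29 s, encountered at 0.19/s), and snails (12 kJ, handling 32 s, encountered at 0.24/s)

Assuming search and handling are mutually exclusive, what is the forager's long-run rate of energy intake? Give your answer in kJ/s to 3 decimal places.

0.287 kJ/s

R = Σλ_iE_i / (1 + Σλ_ih_i)
Numerator: 0.19×6.3 + 0.24×12 = 4.077
Denominator: 1 + 0.19×29 + 0.24×32 = 14.19
R = 4.077/14.19 = 0.2873 kJ/s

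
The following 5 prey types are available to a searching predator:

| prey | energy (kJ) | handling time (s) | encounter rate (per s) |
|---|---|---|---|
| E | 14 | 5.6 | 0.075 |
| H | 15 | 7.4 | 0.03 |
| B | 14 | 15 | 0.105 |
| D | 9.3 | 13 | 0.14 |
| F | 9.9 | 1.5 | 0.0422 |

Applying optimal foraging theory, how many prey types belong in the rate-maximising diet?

3

E/h in descending order: F 6.6, E 2.5, H 2.03, B 0.933, D 0.715 kJ/s. The optimal diet is the largest prefix of this list for which every included type satisfies E_i/h_i > R on the types above it.
Rate on top 1: 0.3929. E: 2.5 > 0.3929 → include.
Rate on top 2: 0.9895. H: 2.03 > 0.9895 → include.
Rate on top 3: 1.125. B: 0.933 < 1.125 → exclude; stop.
Optimal diet: F, E, H — 3 of 5 types.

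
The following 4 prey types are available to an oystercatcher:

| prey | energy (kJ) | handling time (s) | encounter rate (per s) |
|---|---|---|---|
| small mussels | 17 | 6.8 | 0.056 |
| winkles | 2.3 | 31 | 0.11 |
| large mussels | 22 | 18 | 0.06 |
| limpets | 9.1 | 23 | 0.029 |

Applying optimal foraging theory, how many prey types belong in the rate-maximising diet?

2

E/h in descending order: small mussels 2.5, large mussels 1.22, limpets 0.396, winkles 0.0742 kJ/s. The optimal diet is the largest prefix of this list for which every included type satisfies E_i/h_i > R on the types above it.
Rate on top 1: 0.6895. large mussels: 1.22 > 0.6895 → include.
Rate on top 2: 0.9233. limpets: 0.396 < 0.9233 → exclude; stop.
Optimal diet: small mussels, large mussels — 2 of 4 types.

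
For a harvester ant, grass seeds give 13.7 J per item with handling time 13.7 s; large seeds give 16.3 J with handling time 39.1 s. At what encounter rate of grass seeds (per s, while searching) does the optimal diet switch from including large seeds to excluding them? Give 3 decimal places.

The zero-one rule: include large seeds iff E₂/h₂ > λE₁/(1+λh₁). Equality gives the switch point.
λE₁h₂ = E₂ + λE₂h₁ ⇒ λ = E₂/(E₁h₂ − E₂h₁) = 16.3/(535.7 − 223.3) = 0.05218 per s.

0.052 per s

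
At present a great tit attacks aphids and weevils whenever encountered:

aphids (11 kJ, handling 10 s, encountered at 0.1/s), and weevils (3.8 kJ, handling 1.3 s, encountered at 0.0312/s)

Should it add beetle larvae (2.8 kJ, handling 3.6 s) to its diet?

On aphids and weevils alone, R = ΣλE/(1+Σλh) = 1.219/2.041 = 0.5972 kJ/s.
Profitability of beetle larvae: 2.8/3.6 = 0.7778 kJ/s.
0.7778 > 0.5972, so adding beetle larvae raises the average — include it.

Yes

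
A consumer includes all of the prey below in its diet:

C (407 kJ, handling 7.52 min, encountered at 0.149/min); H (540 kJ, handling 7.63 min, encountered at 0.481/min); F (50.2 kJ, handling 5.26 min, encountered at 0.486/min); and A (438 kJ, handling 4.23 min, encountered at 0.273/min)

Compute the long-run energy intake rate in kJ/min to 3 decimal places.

48.871 kJ/min

Energy encountered per unit search time: 0.149×407 + 0.481×540 + 0.486×50.2 + 0.273×438 = 464.4 kJ/min.
Handling time per unit search time: 0.149×7.52 + 0.481×7.63 + 0.486×5.26 + 0.273×4.23 = 8.502.
Rate = 464.4/(1 + 8.502) = 48.87 kJ/min.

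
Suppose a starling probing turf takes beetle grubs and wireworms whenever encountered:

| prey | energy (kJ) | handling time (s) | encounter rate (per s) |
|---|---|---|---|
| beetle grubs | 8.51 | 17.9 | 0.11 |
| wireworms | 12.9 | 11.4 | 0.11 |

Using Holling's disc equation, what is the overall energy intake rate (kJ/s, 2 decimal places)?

0.56 kJ/s

R = Σλ_iE_i / (1 + Σλ_ih_i)
Numerator: 0.11×8.51 + 0.11×12.9 = 2.355
Denominator: 1 + 0.11×17.9 + 0.11×11.4 = 4.223
R = 2.355/4.223 = 0.5577 kJ/s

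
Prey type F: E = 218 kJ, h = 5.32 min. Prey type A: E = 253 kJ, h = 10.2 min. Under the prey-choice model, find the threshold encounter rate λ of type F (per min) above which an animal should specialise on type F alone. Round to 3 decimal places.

The zero-one rule: include type A iff E₂/h₂ > λE₁/(1+λh₁). Equality gives the switch point.
λE₁h₂ = E₂ + λE₂h₁ ⇒ λ = E₂/(E₁h₂ − E₂h₁) = 253/(2224 − 1346) = 0.2883 per min.

0.288 per min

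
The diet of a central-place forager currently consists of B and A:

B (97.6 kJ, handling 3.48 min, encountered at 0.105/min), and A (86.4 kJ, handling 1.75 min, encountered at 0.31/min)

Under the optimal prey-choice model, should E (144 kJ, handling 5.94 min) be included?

Yes

On B and A alone, R = ΣλE/(1+Σλh) = 37.03/1.908 = 19.41 kJ/min.
E: E/h = 144/5.94 = 24.24 kJ/min.
24.24 > 19.41, so adding E raises the average — include it.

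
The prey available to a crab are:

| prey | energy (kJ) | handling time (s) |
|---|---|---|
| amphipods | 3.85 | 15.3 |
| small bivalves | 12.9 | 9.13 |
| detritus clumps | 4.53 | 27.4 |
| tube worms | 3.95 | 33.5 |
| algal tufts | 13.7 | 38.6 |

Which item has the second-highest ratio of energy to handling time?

algal tufts

Profitability E/h (kJ/s): amphipods = 3.85/15.3 = 0.252, small bivalves = 12.9/9.13 = 1.41, detritus clumps = 4.53/27.4 = 0.165, tube worms = 3.95/33.5 = 0.118, algal tufts = 13.7/38.6 = 0.355.
Ranked: small bivalves > algal tufts > amphipods > detritus clumps > tube worms.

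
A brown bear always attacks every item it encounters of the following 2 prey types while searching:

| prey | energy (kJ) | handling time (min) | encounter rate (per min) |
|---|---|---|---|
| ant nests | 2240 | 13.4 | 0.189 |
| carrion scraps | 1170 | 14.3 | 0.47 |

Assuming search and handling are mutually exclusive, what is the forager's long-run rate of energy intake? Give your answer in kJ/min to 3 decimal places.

94.919 kJ/min

R = (0.189×2240 + 0.47×1170) / (1 + 0.189×13.4 + 0.47×14.3) = 973.3/10.25 = 94.92 kJ/min.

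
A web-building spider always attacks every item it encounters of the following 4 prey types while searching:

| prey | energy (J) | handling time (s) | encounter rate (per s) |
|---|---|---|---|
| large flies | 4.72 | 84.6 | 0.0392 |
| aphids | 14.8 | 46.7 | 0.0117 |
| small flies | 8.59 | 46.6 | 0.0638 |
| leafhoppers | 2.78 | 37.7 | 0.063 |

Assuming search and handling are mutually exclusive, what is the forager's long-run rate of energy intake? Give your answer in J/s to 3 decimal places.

R = (0.0392×4.72 + 0.0117×14.8 + 0.0638×8.59 + 0.063×2.78) / (1 + 0.0392×84.6 + 0.0117×46.7 + 0.0638×46.6 + 0.063×37.7) = 1.081/10.21 = 0.1059 J/s.

0.106 J/s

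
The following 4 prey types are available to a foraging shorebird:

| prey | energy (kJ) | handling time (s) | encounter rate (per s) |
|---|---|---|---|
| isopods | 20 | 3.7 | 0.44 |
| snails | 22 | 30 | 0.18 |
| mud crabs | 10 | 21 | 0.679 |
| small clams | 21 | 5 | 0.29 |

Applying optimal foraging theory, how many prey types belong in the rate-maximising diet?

Profitabilities (E/h, kJ/s): isopods 5.41, small clams 4.2, snails 0.733, mud crabs 0.476. Add prey in this order while the next type's profitability exceeds the intake rate on those already taken.
Rate on top 1: 3.349. small clams: 4.2 > 3.349 → include.
Rate on top 2: 3.651. snails: 0.733 < 3.651 → exclude; stop.
Optimal diet: isopods, small clams — 2 of 4 types.

2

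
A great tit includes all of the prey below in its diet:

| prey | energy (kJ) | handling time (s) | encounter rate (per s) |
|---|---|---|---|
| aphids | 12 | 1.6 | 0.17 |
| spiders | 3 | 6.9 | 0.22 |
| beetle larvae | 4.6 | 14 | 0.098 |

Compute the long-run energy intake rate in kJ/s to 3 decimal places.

0.757 kJ/s

R = (0.17×12 + 0.22×3 + 0.098×4.6) / (1 + 0.17×1.6 + 0.22×6.9 + 0.098×14) = 3.151/4.162 = 0.757 kJ/s.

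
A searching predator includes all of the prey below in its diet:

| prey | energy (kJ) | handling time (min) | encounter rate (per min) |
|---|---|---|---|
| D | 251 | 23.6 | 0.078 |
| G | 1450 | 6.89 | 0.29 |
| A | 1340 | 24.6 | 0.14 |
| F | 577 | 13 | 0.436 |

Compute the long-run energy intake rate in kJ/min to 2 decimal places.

63.02 kJ/min

R = (0.078×251 + 0.29×1450 + 0.14×1340 + 0.436×577) / (1 + 0.078×23.6 + 0.29×6.89 + 0.14×24.6 + 0.436×13) = 879.2/13.95 = 63.02 kJ/min.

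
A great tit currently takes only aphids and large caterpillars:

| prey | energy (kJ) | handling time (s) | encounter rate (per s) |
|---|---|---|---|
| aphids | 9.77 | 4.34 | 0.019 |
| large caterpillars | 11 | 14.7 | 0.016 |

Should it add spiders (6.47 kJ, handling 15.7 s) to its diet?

Current rate: (0.019×9.77 + 0.016×11)/(1 + 0.019×4.34 + 0.016×14.7) = 0.2744 kJ/s.
spiders: E/h = 6.47/15.7 = 0.4121 kJ/s.
0.4121 > 0.2744, so adding spiders raises the average — include it.

Yes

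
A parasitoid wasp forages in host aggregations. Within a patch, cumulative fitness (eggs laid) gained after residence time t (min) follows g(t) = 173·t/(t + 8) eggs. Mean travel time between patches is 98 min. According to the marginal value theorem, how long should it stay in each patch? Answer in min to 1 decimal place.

Optimal t* satisfies g'(t*) = g(t*)/(T + t*).
g'(t) = 173·8/(t + 8)². Setting 173·8/(t+8)² = 173t/[(t+8)(98+t)] gives 8(98+t) = t(t+8), so t² = 8×98 = 784.
t* = √784 = 28 min.

28.0 min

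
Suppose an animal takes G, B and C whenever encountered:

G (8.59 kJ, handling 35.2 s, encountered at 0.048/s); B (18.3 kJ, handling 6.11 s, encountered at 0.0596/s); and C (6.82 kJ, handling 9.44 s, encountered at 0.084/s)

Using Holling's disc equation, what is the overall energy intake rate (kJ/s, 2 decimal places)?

R = Σλ_iE_i / (1 + Σλ_ih_i)
Numerator: 0.048×8.59 + 0.0596×18.3 + 0.084×6.82 = 2.076
Denominator: 1 + 0.048×35.2 + 0.0596×6.11 + 0.084×9.44 = 3.847
R = 2.076/3.847 = 0.5396 kJ/s

0.54 kJ/s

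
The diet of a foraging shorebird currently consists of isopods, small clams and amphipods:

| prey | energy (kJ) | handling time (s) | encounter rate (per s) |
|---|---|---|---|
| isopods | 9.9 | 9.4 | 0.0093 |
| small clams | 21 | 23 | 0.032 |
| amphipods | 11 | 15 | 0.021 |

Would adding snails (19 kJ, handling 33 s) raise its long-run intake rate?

Current rate: (0.0093×9.9 + 0.032×21 + 0.021×11)/(1 + 0.0093×9.4 + 0.032×23 + 0.021×15) = 0.4653 kJ/s.
snails: E/h = 19/33 = 0.5758 kJ/s.
Since 0.5758 > R, including snails increases the long-run rate.

Yes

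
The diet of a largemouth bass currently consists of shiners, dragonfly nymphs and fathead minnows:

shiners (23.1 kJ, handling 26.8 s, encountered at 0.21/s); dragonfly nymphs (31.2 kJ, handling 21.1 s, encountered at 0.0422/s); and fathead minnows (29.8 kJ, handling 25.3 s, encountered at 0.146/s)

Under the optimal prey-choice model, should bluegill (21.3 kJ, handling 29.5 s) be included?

Current rate: (0.21×23.1 + 0.0422×31.2 + 0.146×29.8)/(1 + 0.21×26.8 + 0.0422×21.1 + 0.146×25.3) = 0.9381 kJ/s.
Profitability of bluegill: 21.3/29.5 = 0.722 kJ/s.
0.722 < 0.9381, so adding bluegill would lower the average — exclude it.

No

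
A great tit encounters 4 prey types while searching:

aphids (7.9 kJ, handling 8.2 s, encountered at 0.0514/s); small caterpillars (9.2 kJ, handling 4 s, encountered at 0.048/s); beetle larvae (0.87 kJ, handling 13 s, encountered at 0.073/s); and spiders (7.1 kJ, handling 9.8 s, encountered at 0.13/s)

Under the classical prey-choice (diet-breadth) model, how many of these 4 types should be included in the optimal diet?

Rank by E/h (kJ/s): small caterpillars 2.3, aphids 0.963, spiders 0.724, beetle larvae 0.0669. Include each in turn until the next type's E/h falls below the running intake rate.
Rate on top 1: 0.3705. aphids: 0.963 > 0.3705 → include.
Rate on top 2: 0.5254. spiders: 0.724 > 0.5254 → include.
Rate on top 3: 0.6132. beetle larvae: 0.0669 < 0.6132 → exclude; stop.
Optimal diet: small caterpillars, aphids, spiders — 3 of 4 types.

3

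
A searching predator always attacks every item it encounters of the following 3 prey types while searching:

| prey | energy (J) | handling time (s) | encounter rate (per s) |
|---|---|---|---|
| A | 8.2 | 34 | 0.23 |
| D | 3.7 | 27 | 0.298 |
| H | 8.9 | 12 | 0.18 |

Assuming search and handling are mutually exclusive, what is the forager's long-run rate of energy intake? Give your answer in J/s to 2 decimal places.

0.24 J/s

R = (0.23×8.2 + 0.298×3.7 + 0.18×8.9) / (1 + 0.23×34 + 0.298×27 + 0.18×12) = 4.591/19.03 = 0.2413 J/s.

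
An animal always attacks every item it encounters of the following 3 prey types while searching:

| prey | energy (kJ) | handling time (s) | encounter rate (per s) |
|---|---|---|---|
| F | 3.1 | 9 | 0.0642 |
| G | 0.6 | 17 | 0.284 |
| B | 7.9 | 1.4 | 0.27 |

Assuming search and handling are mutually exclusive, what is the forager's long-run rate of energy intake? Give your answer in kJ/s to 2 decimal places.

R = (0.0642×3.1 + 0.284×0.6 + 0.27×7.9) / (1 + 0.0642×9 + 0.284×17 + 0.27×1.4) = 2.502/6.784 = 0.3689 kJ/s.

0.37 kJ/s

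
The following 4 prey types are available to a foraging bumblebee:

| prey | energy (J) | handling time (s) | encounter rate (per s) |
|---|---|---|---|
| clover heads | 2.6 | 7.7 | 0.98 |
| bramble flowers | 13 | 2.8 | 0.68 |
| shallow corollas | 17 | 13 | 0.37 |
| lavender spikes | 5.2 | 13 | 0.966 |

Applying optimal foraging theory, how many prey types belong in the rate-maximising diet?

E/h in descending order: bramble flowers 4.64, shallow corollas 1.31, lavender spikes 0.4, clover heads 0.338 J/s. The optimal diet is the largest prefix of this list for which every included type satisfies E_i/h_i > R on the types above it.
Rate on top 1: 3.044. shallow corollas: 1.31 < 3.044 → exclude; stop.
Optimal diet: bramble flowers — 1 of 4 types.

1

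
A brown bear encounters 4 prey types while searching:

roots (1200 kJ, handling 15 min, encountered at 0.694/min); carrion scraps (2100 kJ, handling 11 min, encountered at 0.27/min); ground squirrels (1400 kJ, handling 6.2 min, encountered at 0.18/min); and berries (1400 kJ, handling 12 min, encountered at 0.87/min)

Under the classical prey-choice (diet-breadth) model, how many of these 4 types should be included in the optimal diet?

Profitabilities (E/h, kJ/min): ground squirrels 226, carrion scraps 191, berries 117, roots 80. Add prey in this order while the next type's profitability exceeds the intake rate on those already taken.
Rate on top 1: 119.1. carrion scraps: 191 > 119.1 → include.
Rate on top 2: 161. berries: 117 < 161 → exclude; stop.
Optimal diet: ground squirrels, carrion scraps — 2 of 4 types.

2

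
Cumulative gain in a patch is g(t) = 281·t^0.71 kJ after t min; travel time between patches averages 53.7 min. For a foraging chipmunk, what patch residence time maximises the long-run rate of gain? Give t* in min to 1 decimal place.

131.5 min

By the marginal value theorem, leave when the instantaneous gain rate g'(t) equals the habitat-wide average g(t)/(T + t).
g'(t) = 0.71·281·t^-0.29. Setting 0.71·281·t^-0.29 = 281·t^0.71/(53.7+t) gives 0.71(53.7+t) = t, so 0.29·t = 0.71×53.7.
t* = 0.71×53.7/0.29 = 131.5 min.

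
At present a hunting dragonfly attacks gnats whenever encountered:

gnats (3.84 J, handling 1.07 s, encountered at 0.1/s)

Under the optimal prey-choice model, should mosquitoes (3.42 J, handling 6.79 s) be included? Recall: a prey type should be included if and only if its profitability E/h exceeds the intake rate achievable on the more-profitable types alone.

Yes

Current rate: (0.1×3.84)/(1 + 0.1×1.07) = 0.3469 J/s.
Profitability of mosquitoes: 3.42/6.79 = 0.5037 J/s.
Since 0.5037 > R, including mosquitoes increases the long-run rate.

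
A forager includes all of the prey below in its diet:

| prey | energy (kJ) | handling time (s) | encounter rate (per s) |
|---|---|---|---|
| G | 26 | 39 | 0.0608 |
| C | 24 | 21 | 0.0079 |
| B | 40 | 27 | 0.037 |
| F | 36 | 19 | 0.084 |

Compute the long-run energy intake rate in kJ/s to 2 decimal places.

1.02 kJ/s

Energy encountered per unit search time: 0.0608×26 + 0.0079×24 + 0.037×40 + 0.084×36 = 6.274 kJ/s.
Handling time per unit search time: 0.0608×39 + 0.0079×21 + 0.037×27 + 0.084×19 = 5.132.
Rate = 6.274/(1 + 5.132) = 1.023 kJ/s.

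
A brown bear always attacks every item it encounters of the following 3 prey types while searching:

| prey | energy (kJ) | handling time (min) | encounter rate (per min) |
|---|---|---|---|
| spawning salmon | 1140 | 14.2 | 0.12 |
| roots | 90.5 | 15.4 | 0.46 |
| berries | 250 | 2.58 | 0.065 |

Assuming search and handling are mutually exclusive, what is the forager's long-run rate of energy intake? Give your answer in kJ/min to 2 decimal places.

19.55 kJ/min

Energy encountered per unit search time: 0.12×1140 + 0.46×90.5 + 0.065×250 = 194.7 kJ/min.
Handling time per unit search time: 0.12×14.2 + 0.46×15.4 + 0.065×2.58 = 8.956.
Rate = 194.7/(1 + 8.956) = 19.55 kJ/min.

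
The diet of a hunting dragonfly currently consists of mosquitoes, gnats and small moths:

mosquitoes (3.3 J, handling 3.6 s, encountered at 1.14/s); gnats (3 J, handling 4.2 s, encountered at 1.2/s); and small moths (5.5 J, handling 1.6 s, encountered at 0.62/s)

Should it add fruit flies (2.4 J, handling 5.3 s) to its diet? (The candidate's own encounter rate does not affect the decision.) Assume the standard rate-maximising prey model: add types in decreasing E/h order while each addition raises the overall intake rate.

Current rate: (1.14×3.3 + 1.2×3 + 0.62×5.5)/(1 + 1.14×3.6 + 1.2×4.2 + 0.62×1.6) = 0.9673 J/s.
fruit flies: E/h = 2.4/5.3 = 0.4528 J/s.
Since 0.4528 < R, time spent handling fruit flies is better spent searching.

No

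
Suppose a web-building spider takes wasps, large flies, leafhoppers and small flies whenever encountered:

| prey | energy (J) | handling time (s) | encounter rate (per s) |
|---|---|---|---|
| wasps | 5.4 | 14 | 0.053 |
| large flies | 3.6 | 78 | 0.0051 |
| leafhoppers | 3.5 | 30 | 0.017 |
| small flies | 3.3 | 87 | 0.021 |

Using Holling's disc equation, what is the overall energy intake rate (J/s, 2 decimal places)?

R = Σλ_iE_i / (1 + Σλ_ih_i)
Numerator: 0.053×5.4 + 0.0051×3.6 + 0.017×3.5 + 0.021×3.3 = 0.4334
Denominator: 1 + 0.053×14 + 0.0051×78 + 0.017×30 + 0.021×87 = 4.477
R = 0.4334/4.477 = 0.0968 J/s

0.10 J/s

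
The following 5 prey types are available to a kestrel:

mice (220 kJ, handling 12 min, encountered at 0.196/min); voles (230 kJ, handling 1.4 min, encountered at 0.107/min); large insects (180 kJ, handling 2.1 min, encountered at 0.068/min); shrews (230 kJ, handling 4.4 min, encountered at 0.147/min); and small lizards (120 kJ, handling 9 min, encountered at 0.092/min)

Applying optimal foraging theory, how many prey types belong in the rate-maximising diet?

E/h in descending order: voles 164, large insects 85.7, shrews 52.3, mice 18.3, small lizards 13.3 kJ/min. The optimal diet is the largest prefix of this list for which every included type satisfies E_i/h_i > R on the types above it.
Rate on top 1: 21.4. large insects: 85.7 > 21.4 → include.
Rate on top 2: 28.51. shrews: 52.3 > 28.51 → include.
Rate on top 3: 36.43. mice: 18.3 < 36.43 → exclude; stop.
Optimal diet: voles, large insects, shrews — 3 of 5 types.

3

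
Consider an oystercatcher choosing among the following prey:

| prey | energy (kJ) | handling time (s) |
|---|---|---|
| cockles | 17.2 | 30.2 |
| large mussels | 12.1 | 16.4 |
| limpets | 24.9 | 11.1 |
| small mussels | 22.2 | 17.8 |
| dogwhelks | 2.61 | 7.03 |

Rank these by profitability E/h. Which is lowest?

dogwhelks

Profitability E/h (kJ/s): cockles = 17.2/30.2 = 0.57, large mussels = 12.1/16.4 = 0.738, limpets = 24.9/11.1 = 2.24, small mussels = 22.2/17.8 = 1.25, dogwhelks = 2.61/7.03 = 0.371.
Ranked: limpets > small mussels > large mussels > cockles > dogwhelks.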